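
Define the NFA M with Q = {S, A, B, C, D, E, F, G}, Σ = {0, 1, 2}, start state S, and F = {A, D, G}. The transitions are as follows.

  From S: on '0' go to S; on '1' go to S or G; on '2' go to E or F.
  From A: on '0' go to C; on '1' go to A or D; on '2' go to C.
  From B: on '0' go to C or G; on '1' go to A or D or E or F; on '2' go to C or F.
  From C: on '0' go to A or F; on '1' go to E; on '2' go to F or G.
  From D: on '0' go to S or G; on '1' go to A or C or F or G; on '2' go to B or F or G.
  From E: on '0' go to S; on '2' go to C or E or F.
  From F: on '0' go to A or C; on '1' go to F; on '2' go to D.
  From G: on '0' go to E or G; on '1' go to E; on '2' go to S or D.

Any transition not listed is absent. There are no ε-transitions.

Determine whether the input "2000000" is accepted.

Start in {S}.
Read '2': {S} → {E, F}.
Read '0': {E, F} → {S, A, C}.
Read '0': {S, A, C} → {S, A, C, F}.
Read '0': {S, A, C, F} → {S, A, C, F}.
Read '0': {S, A, C, F} → {S, A, C, F}.
Read '0': {S, A, C, F} → {S, A, C, F}.
Read '0': {S, A, C, F} → {S, A, C, F}.
The final set {S, A, C, F} contains the accepting state A.

Yes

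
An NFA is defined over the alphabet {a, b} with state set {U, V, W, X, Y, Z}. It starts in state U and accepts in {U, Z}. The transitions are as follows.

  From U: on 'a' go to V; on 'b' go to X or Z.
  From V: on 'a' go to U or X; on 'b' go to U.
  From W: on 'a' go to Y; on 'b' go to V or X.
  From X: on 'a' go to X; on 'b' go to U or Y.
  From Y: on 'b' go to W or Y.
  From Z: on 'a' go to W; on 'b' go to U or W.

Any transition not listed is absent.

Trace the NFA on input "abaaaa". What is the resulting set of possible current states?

Start in {U}.
Read 'a': {U} → {V}.
Read 'b': {V} → {U}.
Read 'a': {U} → {V}.
Read 'a': {V} → {U, X}.
Read 'a': {U, X} → {V, X}.
Read 'a': {V, X} → {U, X}.

{U, X}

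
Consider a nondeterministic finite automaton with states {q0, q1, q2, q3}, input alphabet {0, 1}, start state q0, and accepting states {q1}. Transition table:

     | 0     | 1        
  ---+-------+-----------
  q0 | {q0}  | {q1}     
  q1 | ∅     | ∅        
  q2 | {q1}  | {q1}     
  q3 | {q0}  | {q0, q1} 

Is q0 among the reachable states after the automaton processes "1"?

Start in {q0}.
Read '1': {q0} → {q1}.
State q0 is not in {q1}.

No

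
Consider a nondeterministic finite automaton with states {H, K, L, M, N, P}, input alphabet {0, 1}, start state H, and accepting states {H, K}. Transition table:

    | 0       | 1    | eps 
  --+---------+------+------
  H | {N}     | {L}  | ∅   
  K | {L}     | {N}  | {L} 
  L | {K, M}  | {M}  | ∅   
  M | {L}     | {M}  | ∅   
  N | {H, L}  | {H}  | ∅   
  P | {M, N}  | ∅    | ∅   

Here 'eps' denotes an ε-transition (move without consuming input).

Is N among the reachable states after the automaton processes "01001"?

No

Start in {H}.
Read '0': H→{N}; now {N}.
Read '1': N→{H}; now {H}.
Read '0': H→{N}; now {N}.
Read '0': N→{H, L}; now {H, L}.
Read '1': H→{L}, L→{M}; now {L, M}.
State N is not in {L, M}.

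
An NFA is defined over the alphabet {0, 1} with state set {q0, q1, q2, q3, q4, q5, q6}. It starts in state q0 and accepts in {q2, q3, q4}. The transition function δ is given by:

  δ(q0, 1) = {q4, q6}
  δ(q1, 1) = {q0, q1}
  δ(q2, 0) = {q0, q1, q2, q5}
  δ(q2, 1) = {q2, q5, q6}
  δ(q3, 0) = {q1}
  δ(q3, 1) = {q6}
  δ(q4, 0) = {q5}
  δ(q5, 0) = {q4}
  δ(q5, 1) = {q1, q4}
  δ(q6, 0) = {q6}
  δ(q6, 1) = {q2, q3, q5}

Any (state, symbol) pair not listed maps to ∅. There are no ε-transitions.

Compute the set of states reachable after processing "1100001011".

Start in {q0}.
Read '1': {q0} → {q4, q6}.
Read '1': {q4, q6} → {q2, q3, q5}.
Read '0': {q2, q3, q5} → {q0, q1, q2, q4, q5}.
Read '0': {q0, q1, q2, q4, q5} → {q0, q1, q2, q4, q5}.
Read '0': {q0, q1, q2, q4, q5} → {q0, q1, q2, q4, q5}.
Read '0': {q0, q1, q2, q4, q5} → {q0, q1, q2, q4, q5}.
Read '1': {q0, q1, q2, q4, q5} → {q0, q1, q2, q4, q5, q6}.
Read '0': {q0, q1, q2, q4, q5, q6} → {q0, q1, q2, q4, q5, q6}.
Read '1': {q0, q1, q2, q4, q5, q6} → {q0, q1, q2, q3, q4, q5, q6}.
Read '1': {q0, q1, q2, q3, q4, q5, q6} → {q0, q1, q2, q3, q4, q5, q6}.

{q0, q1, q2, q3, q4, q5, q6}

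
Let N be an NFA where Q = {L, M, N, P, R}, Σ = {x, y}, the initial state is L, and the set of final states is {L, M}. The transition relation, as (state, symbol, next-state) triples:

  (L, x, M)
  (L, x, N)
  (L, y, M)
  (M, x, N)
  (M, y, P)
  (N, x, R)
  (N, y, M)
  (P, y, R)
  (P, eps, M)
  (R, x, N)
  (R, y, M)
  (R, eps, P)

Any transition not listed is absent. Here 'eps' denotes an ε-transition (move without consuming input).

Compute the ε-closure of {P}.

Begin with {P}.
ε-move P → M; add M.

{M, P}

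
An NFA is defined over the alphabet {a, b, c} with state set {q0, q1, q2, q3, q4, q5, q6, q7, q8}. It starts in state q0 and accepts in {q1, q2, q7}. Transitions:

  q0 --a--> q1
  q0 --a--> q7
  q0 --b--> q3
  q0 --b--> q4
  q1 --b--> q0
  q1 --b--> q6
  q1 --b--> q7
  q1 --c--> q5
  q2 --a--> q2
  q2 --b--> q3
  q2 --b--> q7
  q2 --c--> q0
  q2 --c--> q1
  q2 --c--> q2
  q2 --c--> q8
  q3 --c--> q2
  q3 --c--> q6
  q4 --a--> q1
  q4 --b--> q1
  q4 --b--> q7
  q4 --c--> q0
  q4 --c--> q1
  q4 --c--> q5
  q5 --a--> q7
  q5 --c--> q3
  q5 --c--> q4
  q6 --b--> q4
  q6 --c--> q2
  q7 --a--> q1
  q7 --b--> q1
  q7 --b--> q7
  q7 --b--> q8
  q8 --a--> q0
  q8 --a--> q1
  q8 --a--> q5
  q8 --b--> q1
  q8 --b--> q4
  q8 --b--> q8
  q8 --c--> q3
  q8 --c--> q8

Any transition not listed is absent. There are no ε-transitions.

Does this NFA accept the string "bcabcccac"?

Start in {q0}.
Read 'b': q0→{q3, q4}; now {q3, q4}.
Read 'c': q3→{q2, q6}, q4→{q0, q1, q5}; now {q0, q1, q2, q5, q6}.
Read 'a': q0→{q1, q7}, q1→∅, q2→{q2}, q5→{q7}, q6→∅; now {q1, q2, q7}.
Read 'b': q1→{q0, q6, q7}, q2→{q3, q7}, q7→{q1, q7, q8}; now {q0, q1, q3, q6, q7, q8}.
Read 'c': q0→∅, q1→{q5}, q3→{q2, q6}, q6→{q2}, q7→∅, q8→{q3, q8}; now {q2, q3, q5, q6, q8}.
Read 'c': q2→{q0, q1, q2, q8}, q3→{q2, q6}, q5→{q3, q4}, q6→{q2}, q8→{q3, q8}; now {q0, q1, q2, q3, q4, q6, q8}.
Read 'c': q0→∅, q1→{q5}, q2→{q0, q1, q2, q8}, q3→{q2, q6}, q4→{q0, q1, q5}, q6→{q2}, q8→{q3, q8}; now {q0, q1, q2, q3, q5, q6, q8}.
Read 'a': q0→{q1, q7}, q1→∅, q2→{q2}, q3→∅, q5→{q7}, q6→∅, q8→{q0, q1, q5}; now {q0, q1, q2, q5, q7}.
Read 'c': q0→∅, q1→{q5}, q2→{q0, q1, q2, q8}, q5→{q3, q4}, q7→∅; now {q0, q1, q2, q3, q4, q5, q8}.
The final set {q0, q1, q2, q3, q4, q5, q8} contains the accepting states q1, q2.

Yes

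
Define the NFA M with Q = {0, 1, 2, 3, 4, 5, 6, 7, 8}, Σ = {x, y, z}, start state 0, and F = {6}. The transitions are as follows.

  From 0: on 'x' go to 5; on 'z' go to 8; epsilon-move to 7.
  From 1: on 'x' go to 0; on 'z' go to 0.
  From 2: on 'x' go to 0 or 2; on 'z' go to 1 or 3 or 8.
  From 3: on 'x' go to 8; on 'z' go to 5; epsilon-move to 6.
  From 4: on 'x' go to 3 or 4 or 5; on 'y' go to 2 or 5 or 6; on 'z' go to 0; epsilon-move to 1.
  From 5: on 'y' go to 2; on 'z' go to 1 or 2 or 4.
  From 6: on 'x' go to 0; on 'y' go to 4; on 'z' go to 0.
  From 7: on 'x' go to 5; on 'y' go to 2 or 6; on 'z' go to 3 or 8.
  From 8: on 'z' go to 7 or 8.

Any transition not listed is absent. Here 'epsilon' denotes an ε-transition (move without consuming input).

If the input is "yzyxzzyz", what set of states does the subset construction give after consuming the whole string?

{0, 1, 2, 3, 4, 6, 7, 8}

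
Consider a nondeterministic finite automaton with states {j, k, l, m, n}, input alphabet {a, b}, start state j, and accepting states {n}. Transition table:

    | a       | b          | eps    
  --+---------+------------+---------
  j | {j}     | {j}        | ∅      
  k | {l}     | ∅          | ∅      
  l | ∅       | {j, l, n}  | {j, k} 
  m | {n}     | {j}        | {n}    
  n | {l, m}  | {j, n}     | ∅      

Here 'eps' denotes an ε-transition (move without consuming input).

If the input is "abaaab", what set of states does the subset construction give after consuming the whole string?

{j}

Start in {j}.
Read 'a': {j} → {j}.
Read 'b': {j} → {j}.
Read 'a': {j} → {j}.
Read 'a': {j} → {j}.
Read 'a': {j} → {j}.
Read 'b': {j} → {j}.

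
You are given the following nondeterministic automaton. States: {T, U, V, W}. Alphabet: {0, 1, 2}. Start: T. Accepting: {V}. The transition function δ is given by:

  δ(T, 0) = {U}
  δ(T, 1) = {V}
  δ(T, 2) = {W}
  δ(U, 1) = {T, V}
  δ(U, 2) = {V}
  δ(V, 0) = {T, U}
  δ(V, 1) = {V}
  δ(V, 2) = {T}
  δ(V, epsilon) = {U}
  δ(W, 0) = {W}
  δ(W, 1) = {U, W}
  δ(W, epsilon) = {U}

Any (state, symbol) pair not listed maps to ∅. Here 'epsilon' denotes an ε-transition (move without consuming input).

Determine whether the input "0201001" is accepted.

Yes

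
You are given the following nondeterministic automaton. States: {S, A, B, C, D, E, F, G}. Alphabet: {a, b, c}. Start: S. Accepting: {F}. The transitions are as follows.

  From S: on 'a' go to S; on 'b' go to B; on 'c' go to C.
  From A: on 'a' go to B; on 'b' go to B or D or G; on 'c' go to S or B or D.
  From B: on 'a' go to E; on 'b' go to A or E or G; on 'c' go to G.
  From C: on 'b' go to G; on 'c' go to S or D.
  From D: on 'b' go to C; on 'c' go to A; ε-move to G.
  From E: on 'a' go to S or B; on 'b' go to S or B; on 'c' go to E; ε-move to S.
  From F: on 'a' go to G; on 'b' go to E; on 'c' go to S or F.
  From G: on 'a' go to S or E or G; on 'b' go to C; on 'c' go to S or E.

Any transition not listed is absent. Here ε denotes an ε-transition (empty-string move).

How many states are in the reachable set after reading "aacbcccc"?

Start in {S}.
Read 'a': S→{S}; now {S}.
Read 'a': S→{S}; now {S}.
Read 'c': S→{C}; now {C}.
Read 'b': C→{G}; now {G}.
Read 'c': G→{S, E}; now {S, E}.
Read 'c': S→{C}, E→{E}; union {C, E}; ε-closure = {S, C, E}.
Read 'c': S→{C}, C→{S, D}, E→{E}; union {S, C, D, E}; ε-closure = {S, C, D, E, G}.
Read 'c': S→{C}, C→{S, D}, D→{A}, E→{E}, G→{S, E}; union {S, A, C, D, E}; ε-closure = {S, A, C, D, E, G}.
That set has 6 states.

6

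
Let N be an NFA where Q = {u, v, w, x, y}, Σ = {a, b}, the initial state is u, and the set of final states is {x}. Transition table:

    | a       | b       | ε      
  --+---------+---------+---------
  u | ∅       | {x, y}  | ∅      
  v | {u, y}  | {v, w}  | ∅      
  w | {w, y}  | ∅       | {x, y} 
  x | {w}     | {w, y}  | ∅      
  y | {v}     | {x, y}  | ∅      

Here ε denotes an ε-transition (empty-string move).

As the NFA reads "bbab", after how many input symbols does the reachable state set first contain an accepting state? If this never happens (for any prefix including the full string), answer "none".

1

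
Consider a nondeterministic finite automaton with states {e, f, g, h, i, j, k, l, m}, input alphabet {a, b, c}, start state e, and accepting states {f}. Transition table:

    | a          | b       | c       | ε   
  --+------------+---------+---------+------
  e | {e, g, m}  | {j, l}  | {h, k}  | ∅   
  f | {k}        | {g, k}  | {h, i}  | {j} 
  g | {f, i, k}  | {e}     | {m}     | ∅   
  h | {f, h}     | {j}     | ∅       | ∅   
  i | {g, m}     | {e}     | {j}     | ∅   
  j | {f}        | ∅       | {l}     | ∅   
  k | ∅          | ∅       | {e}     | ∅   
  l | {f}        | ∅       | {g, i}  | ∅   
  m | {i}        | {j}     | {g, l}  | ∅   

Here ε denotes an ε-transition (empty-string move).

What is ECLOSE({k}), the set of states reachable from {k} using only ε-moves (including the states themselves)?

{k}

Begin with {k}.
No ε-moves leave this set, so the closure equals the set itself.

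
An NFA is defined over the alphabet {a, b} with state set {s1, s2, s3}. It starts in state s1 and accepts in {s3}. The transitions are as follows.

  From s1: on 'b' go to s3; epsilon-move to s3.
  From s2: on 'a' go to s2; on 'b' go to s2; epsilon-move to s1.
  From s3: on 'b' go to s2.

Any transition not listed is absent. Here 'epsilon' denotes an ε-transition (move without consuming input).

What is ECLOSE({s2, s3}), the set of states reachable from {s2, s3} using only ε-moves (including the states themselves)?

{s1, s2, s3}

Begin with {s2, s3}.
ε-move s2 → s1; add s1.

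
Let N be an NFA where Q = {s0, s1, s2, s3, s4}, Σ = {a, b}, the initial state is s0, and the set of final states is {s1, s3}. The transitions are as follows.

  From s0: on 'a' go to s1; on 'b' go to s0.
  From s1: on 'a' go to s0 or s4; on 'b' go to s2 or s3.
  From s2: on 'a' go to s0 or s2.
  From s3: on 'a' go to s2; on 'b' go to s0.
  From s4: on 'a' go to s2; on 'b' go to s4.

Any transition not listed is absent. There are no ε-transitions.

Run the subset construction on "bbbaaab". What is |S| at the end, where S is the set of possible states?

Start in {s0}.
Read 'b': {s0} → {s0}.
Read 'b': {s0} → {s0}.
Read 'b': {s0} → {s0}.
Read 'a': {s0} → {s1}.
Read 'a': {s1} → {s0, s4}.
Read 'a': {s0, s4} → {s1, s2}.
Read 'b': {s1, s2} → {s2, s3}.
That set has 2 states.

2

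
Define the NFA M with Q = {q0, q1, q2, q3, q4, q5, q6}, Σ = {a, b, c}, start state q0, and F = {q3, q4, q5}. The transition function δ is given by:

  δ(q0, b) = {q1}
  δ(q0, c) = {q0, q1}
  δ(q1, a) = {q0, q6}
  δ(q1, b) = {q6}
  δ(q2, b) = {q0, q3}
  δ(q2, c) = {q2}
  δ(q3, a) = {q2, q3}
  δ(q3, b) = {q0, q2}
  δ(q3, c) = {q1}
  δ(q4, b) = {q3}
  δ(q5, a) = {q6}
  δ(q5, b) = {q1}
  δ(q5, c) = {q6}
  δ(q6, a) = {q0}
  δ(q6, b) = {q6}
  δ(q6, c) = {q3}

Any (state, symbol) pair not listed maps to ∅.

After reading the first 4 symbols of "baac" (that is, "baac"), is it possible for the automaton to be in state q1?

Start in {q0}.
Read 'b': {q0} → {q1}.
Read 'a': {q1} → {q0, q6}.
Read 'a': {q0, q6} → {q0}.
Read 'c': {q0} → {q0, q1}.
State q1 is in {q0, q1}.

Yes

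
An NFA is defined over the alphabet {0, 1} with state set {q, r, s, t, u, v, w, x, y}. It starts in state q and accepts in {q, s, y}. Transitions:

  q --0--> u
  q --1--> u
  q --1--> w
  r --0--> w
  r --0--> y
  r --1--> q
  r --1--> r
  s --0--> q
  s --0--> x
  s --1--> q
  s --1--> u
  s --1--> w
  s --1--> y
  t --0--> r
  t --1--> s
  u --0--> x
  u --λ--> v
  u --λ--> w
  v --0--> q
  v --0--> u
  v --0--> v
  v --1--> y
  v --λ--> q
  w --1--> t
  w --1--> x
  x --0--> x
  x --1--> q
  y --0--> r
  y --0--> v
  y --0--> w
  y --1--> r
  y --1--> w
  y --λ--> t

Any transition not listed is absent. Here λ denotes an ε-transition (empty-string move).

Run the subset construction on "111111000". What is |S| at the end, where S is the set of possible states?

Start in {q}.
Read '1': {q} → {q, u, v, w}.
Read '1': {q, u, v, w} → {q, t, u, v, w, x, y}.
Read '1': {q, t, u, v, w, x, y} → {q, r, s, t, u, v, w, x, y}.
Read '1': {q, r, s, t, u, v, w, x, y} → {q, r, s, t, u, v, w, x, y}.
Read '1': {q, r, s, t, u, v, w, x, y} → {q, r, s, t, u, v, w, x, y}.
Read '1': {q, r, s, t, u, v, w, x, y} → {q, r, s, t, u, v, w, x, y}.
Read '0': {q, r, s, t, u, v, w, x, y} → {q, r, t, u, v, w, x, y}.
Read '0': {q, r, t, u, v, w, x, y} → {q, r, t, u, v, w, x, y}.
Read '0': {q, r, t, u, v, w, x, y} → {q, r, t, u, v, w, x, y}.
That set has 8 states.

8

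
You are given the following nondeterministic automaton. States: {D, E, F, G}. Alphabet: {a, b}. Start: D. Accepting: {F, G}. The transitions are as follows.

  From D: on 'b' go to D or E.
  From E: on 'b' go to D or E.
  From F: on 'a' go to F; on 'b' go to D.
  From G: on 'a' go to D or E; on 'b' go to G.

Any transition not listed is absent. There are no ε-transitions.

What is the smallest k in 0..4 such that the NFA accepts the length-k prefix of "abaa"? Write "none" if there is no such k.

Start in {D}.
Read 'a': {D} → ∅.
The set is empty and remains empty for the remaining 3 symbols.
No reachable set along the way intersects F.

none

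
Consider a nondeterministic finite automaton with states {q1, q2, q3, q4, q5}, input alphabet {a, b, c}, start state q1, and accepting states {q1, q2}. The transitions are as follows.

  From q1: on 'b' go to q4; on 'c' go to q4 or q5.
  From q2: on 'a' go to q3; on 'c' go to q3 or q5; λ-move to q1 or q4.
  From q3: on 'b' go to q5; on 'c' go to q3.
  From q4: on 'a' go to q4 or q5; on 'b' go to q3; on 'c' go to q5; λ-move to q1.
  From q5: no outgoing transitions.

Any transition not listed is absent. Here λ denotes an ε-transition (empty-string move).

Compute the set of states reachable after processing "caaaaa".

{q1, q4, q5}

Start in {q1}.
Read 'c': q1→{q4, q5}; union {q4, q5}; ε-closure = {q1, q4, q5}.
Read 'a': q1→∅, q4→{q4, q5}, q5→∅; union {q4, q5}; ε-closure = {q1, q4, q5}.
Read 'a': q1→∅, q4→{q4, q5}, q5→∅; union {q4, q5}; ε-closure = {q1, q4, q5}.
Read 'a': q1→∅, q4→{q4, q5}, q5→∅; union {q4, q5}; ε-closure = {q1, q4, q5}.
Read 'a': q1→∅, q4→{q4, q5}, q5→∅; union {q4, q5}; ε-closure = {q1, q4, q5}.
Read 'a': q1→∅, q4→{q4, q5}, q5→∅; union {q4, q5}; ε-closure = {q1, q4, q5}.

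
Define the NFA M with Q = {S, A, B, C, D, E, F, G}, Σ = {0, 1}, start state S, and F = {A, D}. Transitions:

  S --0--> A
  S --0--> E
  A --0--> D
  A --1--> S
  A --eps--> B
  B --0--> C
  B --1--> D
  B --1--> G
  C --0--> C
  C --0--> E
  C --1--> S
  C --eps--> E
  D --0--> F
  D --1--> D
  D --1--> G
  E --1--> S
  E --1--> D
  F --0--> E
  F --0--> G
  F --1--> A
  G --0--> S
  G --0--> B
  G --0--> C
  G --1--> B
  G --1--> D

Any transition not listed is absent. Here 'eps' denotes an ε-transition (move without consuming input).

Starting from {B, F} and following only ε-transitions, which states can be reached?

Begin with {B, F}.
No ε-moves leave this set, so the closure equals the set itself.

{B, F}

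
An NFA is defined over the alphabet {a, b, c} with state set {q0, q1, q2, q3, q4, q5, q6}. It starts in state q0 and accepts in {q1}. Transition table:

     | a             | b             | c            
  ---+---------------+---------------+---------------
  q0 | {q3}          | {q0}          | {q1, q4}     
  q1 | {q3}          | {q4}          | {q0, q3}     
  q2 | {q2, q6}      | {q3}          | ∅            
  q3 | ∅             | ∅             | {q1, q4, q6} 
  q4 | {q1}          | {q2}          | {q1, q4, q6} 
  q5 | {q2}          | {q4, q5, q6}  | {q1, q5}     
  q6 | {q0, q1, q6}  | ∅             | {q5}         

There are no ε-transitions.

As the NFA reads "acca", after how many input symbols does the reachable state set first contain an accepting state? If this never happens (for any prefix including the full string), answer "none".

2

Start in {q0}.
Read 'a': q0→{q3}; now {q3}.
Read 'c': q3→{q1, q4, q6}; now {q1, q4, q6}.
None of the earlier sets intersect F, but {q1, q4, q6} does.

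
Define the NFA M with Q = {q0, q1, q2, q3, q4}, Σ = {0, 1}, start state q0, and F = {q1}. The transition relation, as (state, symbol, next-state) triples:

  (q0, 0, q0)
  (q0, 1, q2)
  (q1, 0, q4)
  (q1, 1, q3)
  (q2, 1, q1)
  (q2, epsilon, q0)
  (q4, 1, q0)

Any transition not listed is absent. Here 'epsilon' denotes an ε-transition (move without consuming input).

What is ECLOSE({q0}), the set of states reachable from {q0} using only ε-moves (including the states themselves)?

Begin with {q0}.
No ε-moves leave this set, so the closure equals the set itself.

{q0}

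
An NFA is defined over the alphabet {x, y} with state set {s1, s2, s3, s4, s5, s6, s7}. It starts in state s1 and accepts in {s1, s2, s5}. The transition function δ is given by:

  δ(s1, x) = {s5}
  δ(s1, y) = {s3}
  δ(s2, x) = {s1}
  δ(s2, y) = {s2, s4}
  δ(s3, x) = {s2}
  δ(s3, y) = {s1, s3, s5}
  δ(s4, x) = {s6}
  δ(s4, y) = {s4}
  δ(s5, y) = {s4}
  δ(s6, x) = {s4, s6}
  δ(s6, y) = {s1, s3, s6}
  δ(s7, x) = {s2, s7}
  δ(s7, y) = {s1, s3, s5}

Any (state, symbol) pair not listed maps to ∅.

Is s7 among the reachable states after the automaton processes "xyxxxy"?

No

Start in {s1}.
Read 'x': s1→{s5}; now {s5}.
Read 'y': s5→{s4}; now {s4}.
Read 'x': s4→{s6}; now {s6}.
Read 'x': s6→{s4, s6}; now {s4, s6}.
Read 'x': s4→{s6}, s6→{s4, s6}; now {s4, s6}.
Read 'y': s4→{s4}, s6→{s1, s3, s6}; now {s1, s3, s4, s6}.
State s7 is not in {s1, s3, s4, s6}.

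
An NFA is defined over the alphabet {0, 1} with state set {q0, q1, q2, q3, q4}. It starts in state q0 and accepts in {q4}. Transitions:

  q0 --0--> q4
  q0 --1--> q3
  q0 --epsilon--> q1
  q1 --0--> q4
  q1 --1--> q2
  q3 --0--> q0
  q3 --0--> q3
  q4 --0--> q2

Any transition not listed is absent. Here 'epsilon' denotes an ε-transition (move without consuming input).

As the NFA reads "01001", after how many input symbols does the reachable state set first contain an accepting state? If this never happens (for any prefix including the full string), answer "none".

1

Start: ε-closure({q0}) = {q0, q1}.
Read '0': q0→{q4}, q1→{q4}; now {q4}.
None of the earlier sets intersect F, but {q4} does.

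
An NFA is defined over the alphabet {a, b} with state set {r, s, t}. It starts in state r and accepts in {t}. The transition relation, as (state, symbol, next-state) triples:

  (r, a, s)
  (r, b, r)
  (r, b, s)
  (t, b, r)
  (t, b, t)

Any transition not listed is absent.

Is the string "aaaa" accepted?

Start in {r}.
Read 'a': {r} → {s}.
Read 'a': {s} → ∅.
The set is empty and remains empty for the remaining 2 symbols.
The final set ∅ contains no accepting state.

No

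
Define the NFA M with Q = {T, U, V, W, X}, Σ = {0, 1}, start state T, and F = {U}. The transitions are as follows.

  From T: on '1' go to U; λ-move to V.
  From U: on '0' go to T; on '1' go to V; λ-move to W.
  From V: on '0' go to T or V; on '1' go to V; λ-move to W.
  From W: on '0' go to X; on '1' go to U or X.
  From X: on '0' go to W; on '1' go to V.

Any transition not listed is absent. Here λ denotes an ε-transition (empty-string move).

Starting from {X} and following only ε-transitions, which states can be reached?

Begin with {X}.
No ε-moves leave this set, so the closure equals the set itself.

{X}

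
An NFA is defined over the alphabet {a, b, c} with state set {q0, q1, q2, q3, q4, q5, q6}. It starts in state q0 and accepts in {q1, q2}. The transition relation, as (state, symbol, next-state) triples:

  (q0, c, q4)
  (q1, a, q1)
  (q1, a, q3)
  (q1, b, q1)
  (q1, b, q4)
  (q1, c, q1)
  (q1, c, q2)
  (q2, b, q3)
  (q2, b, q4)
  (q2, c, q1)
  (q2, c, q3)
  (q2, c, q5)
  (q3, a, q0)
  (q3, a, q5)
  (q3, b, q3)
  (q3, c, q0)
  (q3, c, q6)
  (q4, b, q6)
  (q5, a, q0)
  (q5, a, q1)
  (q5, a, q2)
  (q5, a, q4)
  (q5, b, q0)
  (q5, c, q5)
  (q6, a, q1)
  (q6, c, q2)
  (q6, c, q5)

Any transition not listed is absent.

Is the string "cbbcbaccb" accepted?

No

Start in {q0}.
Read 'c': q0→{q4}; now {q4}.
Read 'b': q4→{q6}; now {q6}.
Read 'b': q6→∅; now ∅.
The set is empty and remains empty for the remaining 6 symbols.
The final set ∅ contains no accepting state.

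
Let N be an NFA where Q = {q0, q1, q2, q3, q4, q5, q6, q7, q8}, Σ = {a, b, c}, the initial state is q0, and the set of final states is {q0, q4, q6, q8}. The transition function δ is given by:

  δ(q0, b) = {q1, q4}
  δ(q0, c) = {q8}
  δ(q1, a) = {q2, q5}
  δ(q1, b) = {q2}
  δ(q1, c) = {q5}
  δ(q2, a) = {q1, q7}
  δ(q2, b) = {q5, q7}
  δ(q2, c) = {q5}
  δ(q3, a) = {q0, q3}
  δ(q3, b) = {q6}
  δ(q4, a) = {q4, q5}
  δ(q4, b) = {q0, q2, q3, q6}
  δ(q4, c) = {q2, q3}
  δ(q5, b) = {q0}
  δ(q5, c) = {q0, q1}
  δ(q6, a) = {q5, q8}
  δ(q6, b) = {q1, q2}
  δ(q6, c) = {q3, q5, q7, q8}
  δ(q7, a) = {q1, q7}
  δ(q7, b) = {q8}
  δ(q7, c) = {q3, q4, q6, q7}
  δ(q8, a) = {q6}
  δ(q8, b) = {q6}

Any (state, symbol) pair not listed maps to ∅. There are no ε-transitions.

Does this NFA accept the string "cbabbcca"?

Start in {q0}.
Read 'c': {q0} → {q8}.
Read 'b': {q8} → {q6}.
Read 'a': {q6} → {q5, q8}.
Read 'b': {q5, q8} → {q0, q6}.
Read 'b': {q0, q6} → {q1, q2, q4}.
Read 'c': {q1, q2, q4} → {q2, q3, q5}.
Read 'c': {q2, q3, q5} → {q0, q1, q5}.
Read 'a': {q0, q1, q5} → {q2, q5}.
The final set {q2, q5} contains no accepting state.

No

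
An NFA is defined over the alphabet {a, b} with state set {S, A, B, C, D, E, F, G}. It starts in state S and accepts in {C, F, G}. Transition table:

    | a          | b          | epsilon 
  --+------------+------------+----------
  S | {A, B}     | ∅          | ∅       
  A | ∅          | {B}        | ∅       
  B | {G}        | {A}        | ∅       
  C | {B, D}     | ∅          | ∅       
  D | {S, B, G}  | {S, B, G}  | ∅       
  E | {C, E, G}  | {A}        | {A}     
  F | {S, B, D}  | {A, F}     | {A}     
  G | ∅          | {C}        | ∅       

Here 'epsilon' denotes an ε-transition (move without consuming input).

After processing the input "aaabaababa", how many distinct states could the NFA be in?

0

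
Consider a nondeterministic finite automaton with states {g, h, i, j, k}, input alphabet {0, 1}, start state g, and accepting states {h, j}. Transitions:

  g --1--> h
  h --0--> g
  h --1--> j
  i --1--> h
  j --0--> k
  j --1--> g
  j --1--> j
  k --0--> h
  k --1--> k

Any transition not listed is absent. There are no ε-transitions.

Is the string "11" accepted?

Yes

Start in {g}.
Read '1': {g} → {h}.
Read '1': {h} → {j}.
The final set {j} contains the accepting state j.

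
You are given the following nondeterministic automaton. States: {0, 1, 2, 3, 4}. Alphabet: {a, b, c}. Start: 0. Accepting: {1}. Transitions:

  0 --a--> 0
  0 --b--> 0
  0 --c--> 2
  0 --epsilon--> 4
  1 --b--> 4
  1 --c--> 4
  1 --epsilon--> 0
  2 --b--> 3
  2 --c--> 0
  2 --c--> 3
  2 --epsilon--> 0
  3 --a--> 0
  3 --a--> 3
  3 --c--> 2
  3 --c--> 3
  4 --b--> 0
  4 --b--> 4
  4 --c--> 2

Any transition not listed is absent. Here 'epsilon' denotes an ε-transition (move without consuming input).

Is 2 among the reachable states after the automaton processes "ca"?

No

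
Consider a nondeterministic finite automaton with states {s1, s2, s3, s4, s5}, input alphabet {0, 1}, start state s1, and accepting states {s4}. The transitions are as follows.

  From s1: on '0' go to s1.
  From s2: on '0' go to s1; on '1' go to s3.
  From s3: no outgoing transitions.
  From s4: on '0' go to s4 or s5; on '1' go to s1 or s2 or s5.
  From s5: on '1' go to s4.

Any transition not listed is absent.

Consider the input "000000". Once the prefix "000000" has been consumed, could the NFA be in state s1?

Start in {s1}.
Read '0': s1→{s1}; now {s1}.
Read '0': s1→{s1}; now {s1}.
Read '0': s1→{s1}; now {s1}.
Read '0': s1→{s1}; now {s1}.
Read '0': s1→{s1}; now {s1}.
Read '0': s1→{s1}; now {s1}.
State s1 is in {s1}.

Yes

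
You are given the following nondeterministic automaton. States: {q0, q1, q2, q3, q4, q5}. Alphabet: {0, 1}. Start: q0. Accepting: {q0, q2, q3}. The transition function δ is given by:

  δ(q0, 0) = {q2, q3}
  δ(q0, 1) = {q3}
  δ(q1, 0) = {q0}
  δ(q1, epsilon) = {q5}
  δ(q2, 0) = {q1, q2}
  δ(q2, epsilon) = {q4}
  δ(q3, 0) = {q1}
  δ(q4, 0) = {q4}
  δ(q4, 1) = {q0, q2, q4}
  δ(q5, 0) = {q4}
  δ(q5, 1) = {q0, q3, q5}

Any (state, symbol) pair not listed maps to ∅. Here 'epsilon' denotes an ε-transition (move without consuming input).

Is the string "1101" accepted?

No

Start in {q0}.
Read '1': {q0} → {q3}.
Read '1': {q3} → ∅.
The set is empty and remains empty for the remaining 2 symbols.
The final set ∅ contains no accepting state.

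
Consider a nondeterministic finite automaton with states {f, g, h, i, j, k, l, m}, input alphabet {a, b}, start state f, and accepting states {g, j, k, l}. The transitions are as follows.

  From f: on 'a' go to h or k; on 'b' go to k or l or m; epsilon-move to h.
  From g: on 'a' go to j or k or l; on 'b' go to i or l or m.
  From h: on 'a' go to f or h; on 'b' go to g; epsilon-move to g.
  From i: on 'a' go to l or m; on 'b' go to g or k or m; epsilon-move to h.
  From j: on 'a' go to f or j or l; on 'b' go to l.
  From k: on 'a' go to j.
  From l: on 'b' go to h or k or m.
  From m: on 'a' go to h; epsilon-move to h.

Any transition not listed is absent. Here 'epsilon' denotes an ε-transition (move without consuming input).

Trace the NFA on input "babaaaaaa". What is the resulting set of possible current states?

{f, g, h, j, k, l}

Start: ε-closure({f}) = {f, g, h}.
Read 'b': f→{k, l, m}, g→{i, l, m}, h→{g}; union {g, i, k, l, m}; ε-closure = {g, h, i, k, l, m}.
Read 'a': g→{j, k, l}, h→{f, h}, i→{l, m}, k→{j}, l→∅, m→{h}; union {f, h, j, k, l, m}; ε-closure = {f, g, h, j, k, l, m}.
Read 'b': f→{k, l, m}, g→{i, l, m}, h→{g}, j→{l}, k→∅, l→{h, k, m}, m→∅; now {g, h, i, k, l, m}.
Read 'a': g→{j, k, l}, h→{f, h}, i→{l, m}, k→{j}, l→∅, m→{h}; union {f, h, j, k, l, m}; ε-closure = {f, g, h, j, k, l, m}.
Read 'a': f→{h, k}, g→{j, k, l}, h→{f, h}, j→{f, j, l}, k→{j}, l→∅, m→{h}; union {f, h, j, k, l}; ε-closure = {f, g, h, j, k, l}.
Read 'a': f→{h, k}, g→{j, k, l}, h→{f, h}, j→{f, j, l}, k→{j}, l→∅; union {f, h, j, k, l}; ε-closure = {f, g, h, j, k, l}.
Read 'a': f→{h, k}, g→{j, k, l}, h→{f, h}, j→{f, j, l}, k→{j}, l→∅; union {f, h, j, k, l}; ε-closure = {f, g, h, j, k, l}.
Read 'a': f→{h, k}, g→{j, k, l}, h→{f, h}, j→{f, j, l}, k→{j}, l→∅; union {f, h, j, k, l}; ε-closure = {f, g, h, j, k, l}.
Read 'a': f→{h, k}, g→{j, k, l}, h→{f, h}, j→{f, j, l}, k→{j}, l→∅; union {f, h, j, k, l}; ε-closure = {f, g, h, j, k, l}.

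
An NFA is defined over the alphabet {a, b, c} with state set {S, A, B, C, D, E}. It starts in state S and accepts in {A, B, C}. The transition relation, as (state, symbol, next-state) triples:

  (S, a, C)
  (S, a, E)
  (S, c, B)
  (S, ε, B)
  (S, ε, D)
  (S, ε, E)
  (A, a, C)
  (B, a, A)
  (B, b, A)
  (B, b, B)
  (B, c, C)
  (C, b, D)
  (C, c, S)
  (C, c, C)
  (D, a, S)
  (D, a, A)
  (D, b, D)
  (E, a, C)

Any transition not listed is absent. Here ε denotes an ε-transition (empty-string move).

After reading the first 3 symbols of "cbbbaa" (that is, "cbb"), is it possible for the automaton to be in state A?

Start: ε-closure({S}) = {S, B, D, E}.
Read 'c': S→{B}, B→{C}, D→∅, E→∅; now {B, C}.
Read 'b': B→{A, B}, C→{D}; now {A, B, D}.
Read 'b': A→∅, B→{A, B}, D→{D}; now {A, B, D}.
State A is in {A, B, D}.

Yes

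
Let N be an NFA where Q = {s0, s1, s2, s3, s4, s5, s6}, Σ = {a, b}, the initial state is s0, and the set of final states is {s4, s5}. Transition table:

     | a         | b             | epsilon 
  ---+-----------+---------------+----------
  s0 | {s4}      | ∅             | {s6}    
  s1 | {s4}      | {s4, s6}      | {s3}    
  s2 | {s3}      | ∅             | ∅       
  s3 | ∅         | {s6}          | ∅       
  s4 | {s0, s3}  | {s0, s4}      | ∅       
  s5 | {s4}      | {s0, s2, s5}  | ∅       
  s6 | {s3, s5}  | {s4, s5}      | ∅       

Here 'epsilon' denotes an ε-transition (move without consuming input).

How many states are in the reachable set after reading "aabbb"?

Start: ε-closure({s0}) = {s0, s6}.
Read 'a': {s0, s6} → {s3, s4, s5}.
Read 'a': {s3, s4, s5} → {s0, s3, s4, s6}.
Read 'b': {s0, s3, s4, s6} → {s0, s4, s5, s6}.
Read 'b': {s0, s4, s5, s6} → {s0, s2, s4, s5, s6}.
Read 'b': {s0, s2, s4, s5, s6} → {s0, s2, s4, s5, s6}.
That set has 5 states.

5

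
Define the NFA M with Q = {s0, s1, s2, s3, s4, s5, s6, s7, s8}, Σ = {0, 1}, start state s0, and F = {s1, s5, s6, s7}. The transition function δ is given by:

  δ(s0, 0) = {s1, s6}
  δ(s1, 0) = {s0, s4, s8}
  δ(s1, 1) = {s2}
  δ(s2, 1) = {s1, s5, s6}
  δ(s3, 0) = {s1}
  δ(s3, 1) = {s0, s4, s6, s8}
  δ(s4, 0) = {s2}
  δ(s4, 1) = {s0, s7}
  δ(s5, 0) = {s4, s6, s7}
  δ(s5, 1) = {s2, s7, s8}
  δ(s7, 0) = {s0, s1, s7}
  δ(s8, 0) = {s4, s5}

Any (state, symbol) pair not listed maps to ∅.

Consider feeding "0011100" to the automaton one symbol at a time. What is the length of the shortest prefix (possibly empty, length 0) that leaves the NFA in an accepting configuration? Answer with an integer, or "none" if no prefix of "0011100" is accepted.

Start in {s0}.
Read '0': {s0} → {s1, s6}.
None of the earlier sets intersect F, but {s1, s6} does.

1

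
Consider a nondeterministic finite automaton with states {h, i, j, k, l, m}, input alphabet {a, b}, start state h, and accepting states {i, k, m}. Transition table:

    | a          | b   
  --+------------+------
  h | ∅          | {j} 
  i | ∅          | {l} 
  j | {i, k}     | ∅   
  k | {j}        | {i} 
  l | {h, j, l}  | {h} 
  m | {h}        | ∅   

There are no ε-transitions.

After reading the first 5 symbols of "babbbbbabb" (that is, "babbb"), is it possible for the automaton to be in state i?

No

Start in {h}.
Read 'b': {h} → {j}.
Read 'a': {j} → {i, k}.
Read 'b': {i, k} → {i, l}.
Read 'b': {i, l} → {h, l}.
Read 'b': {h, l} → {h, j}.
State i is not in {h, j}.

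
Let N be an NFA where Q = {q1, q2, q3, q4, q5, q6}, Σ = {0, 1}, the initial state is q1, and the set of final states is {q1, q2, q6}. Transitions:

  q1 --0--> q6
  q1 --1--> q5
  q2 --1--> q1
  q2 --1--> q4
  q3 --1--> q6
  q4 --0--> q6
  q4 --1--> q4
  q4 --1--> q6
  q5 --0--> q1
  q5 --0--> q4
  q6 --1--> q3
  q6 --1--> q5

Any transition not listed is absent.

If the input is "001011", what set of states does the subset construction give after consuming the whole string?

Start in {q1}.
Read '0': {q1} → {q6}.
Read '0': {q6} → ∅.
The set is empty and remains empty for the remaining 4 symbols.

∅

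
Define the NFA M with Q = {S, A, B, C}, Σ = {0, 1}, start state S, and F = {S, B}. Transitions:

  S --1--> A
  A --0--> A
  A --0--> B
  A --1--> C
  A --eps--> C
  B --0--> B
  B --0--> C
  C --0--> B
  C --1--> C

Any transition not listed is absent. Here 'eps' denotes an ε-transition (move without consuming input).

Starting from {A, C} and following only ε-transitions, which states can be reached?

Begin with {A, C}.
No ε-moves leave this set, so the closure equals the set itself.

{A, C}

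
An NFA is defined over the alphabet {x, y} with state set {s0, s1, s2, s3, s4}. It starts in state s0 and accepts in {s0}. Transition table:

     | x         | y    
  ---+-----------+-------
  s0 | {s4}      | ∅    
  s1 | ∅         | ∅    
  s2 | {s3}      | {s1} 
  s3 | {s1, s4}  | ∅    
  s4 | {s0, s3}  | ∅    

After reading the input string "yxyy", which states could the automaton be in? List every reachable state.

∅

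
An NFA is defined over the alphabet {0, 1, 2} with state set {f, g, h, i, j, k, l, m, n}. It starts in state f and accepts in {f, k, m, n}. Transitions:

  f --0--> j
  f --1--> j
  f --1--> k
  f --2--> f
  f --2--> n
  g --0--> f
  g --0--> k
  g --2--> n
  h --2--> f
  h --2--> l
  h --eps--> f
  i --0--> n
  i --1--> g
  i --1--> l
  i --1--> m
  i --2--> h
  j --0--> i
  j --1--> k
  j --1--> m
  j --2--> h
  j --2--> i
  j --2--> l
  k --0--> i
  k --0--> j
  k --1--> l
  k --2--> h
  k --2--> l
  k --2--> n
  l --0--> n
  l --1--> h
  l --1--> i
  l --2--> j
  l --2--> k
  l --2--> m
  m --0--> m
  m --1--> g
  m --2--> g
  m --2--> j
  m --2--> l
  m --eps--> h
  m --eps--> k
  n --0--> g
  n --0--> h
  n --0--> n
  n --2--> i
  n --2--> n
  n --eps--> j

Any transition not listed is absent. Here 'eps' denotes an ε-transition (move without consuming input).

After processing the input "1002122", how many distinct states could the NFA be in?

9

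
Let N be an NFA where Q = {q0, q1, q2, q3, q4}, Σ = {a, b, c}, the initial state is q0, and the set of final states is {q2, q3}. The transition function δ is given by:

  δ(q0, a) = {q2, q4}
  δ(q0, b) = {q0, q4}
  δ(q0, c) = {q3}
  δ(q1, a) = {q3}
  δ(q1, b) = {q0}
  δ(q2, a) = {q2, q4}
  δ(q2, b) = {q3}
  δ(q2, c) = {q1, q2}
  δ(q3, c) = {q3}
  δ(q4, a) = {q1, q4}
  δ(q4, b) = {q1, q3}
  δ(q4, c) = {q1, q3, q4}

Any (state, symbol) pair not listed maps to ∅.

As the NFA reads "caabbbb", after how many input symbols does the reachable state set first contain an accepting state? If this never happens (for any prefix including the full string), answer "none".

Start in {q0}.
Read 'c': q0→{q3}; now {q3}.
None of the earlier sets intersect F, but {q3} does.

1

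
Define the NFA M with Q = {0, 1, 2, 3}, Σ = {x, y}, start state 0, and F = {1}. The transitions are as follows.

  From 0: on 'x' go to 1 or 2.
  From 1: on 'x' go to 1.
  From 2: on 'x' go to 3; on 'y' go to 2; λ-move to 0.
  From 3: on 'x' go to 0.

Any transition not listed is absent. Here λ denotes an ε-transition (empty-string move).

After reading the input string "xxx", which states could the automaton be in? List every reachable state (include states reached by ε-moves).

{0, 1, 2, 3}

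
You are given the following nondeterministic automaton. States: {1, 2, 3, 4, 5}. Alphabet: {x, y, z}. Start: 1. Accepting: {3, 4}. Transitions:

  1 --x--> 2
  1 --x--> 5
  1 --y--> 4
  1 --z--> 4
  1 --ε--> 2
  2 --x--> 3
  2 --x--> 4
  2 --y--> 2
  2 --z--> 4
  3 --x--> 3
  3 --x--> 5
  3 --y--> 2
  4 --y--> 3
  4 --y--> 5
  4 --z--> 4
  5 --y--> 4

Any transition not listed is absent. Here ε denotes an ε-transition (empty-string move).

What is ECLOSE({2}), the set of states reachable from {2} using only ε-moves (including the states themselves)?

Begin with {2}.
No ε-moves leave this set, so the closure equals the set itself.

{2}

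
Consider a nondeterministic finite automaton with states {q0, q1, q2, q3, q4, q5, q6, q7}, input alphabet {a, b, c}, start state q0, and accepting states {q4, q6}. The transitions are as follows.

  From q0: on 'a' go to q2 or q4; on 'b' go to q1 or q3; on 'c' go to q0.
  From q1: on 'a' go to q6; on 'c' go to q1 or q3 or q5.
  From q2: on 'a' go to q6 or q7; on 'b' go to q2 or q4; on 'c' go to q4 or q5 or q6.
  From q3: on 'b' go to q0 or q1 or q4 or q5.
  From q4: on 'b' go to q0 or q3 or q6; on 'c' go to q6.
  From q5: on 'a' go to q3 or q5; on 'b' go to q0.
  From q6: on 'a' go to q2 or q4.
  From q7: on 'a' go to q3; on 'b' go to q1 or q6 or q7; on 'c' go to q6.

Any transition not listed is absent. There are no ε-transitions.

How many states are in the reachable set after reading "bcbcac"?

3

Start in {q0}.
Read 'b': {q0} → {q1, q3}.
Read 'c': {q1, q3} → {q1, q3, q5}.
Read 'b': {q1, q3, q5} → {q0, q1, q4, q5}.
Read 'c': {q0, q1, q4, q5} → {q0, q1, q3, q5, q6}.
Read 'a': {q0, q1, q3, q5, q6} → {q2, q3, q4, q5, q6}.
Read 'c': {q2, q3, q4, q5, q6} → {q4, q5, q6}.
That set has 3 states.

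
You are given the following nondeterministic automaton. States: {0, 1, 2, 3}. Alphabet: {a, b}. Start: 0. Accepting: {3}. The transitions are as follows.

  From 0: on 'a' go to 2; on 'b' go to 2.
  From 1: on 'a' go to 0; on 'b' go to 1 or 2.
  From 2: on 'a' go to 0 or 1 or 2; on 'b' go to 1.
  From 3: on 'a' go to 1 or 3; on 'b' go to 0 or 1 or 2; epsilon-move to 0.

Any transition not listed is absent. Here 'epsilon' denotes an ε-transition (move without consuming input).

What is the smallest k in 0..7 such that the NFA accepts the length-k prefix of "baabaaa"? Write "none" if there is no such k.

Start in {0}.
Read 'b': {0} → {2}.
Read 'a': {2} → {0, 1, 2}.
Read 'a': {0, 1, 2} → {0, 1, 2}.
Read 'b': {0, 1, 2} → {1, 2}.
Read 'a': {1, 2} → {0, 1, 2}.
Read 'a': {0, 1, 2} → {0, 1, 2}.
Read 'a': {0, 1, 2} → {0, 1, 2}.
No reachable set along the way intersects F.

none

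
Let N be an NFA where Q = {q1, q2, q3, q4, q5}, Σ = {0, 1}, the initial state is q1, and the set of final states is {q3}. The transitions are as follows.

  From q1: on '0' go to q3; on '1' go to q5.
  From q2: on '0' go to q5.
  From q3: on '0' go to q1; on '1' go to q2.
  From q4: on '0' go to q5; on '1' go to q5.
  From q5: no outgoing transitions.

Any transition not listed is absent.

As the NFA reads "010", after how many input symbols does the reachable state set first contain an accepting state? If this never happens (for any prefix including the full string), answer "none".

Start in {q1}.
Read '0': q1→{q3}; now {q3}.
None of the earlier sets intersect F, but {q3} does.

1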